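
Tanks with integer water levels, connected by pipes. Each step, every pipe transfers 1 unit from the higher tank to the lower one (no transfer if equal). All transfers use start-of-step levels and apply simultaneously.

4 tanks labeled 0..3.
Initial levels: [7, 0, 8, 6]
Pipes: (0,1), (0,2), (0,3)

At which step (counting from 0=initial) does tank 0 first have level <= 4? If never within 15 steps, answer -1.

Answer: 3

Derivation:
Step 1: flows [0->1,2->0,0->3] -> levels [6 1 7 7]
Step 2: flows [0->1,2->0,3->0] -> levels [7 2 6 6]
Step 3: flows [0->1,0->2,0->3] -> levels [4 3 7 7]
Tank 0 first reaches <=4 at step 3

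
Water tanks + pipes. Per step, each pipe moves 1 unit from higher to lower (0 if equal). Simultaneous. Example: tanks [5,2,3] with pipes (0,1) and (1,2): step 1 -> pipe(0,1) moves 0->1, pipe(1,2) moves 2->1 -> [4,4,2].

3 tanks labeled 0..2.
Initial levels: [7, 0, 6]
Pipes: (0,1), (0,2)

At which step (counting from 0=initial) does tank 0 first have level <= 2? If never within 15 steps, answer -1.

Step 1: flows [0->1,0->2] -> levels [5 1 7]
Step 2: flows [0->1,2->0] -> levels [5 2 6]
Step 3: flows [0->1,2->0] -> levels [5 3 5]
Step 4: flows [0->1,0=2] -> levels [4 4 5]
Step 5: flows [0=1,2->0] -> levels [5 4 4]
Step 6: flows [0->1,0->2] -> levels [3 5 5]
Step 7: flows [1->0,2->0] -> levels [5 4 4]
  -> period-2 cycle (repeats step 5); tank 0 never drops to <=2
Tank 0 never reaches <=2 within 15 steps

Answer: -1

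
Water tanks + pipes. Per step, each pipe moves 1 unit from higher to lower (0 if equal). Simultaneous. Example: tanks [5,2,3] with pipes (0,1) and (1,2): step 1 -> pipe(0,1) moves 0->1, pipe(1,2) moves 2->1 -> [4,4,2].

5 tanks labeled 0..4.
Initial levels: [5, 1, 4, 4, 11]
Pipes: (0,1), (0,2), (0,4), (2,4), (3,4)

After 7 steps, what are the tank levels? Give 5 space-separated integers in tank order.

Step 1: flows [0->1,0->2,4->0,4->2,4->3] -> levels [4 2 6 5 8]
Step 2: flows [0->1,2->0,4->0,4->2,4->3] -> levels [5 3 6 6 5]
Step 3: flows [0->1,2->0,0=4,2->4,3->4] -> levels [5 4 4 5 7]
Step 4: flows [0->1,0->2,4->0,4->2,4->3] -> levels [4 5 6 6 4]
Step 5: flows [1->0,2->0,0=4,2->4,3->4] -> levels [6 4 4 5 6]
Step 6: flows [0->1,0->2,0=4,4->2,4->3] -> levels [4 5 6 6 4]
  -> period-2 cycle: step 6 state = step 4 state
  -> state at step 7: (7-4) mod 2 = 1, same as step 5 -> [6 4 4 5 6]

Answer: 6 4 4 5 6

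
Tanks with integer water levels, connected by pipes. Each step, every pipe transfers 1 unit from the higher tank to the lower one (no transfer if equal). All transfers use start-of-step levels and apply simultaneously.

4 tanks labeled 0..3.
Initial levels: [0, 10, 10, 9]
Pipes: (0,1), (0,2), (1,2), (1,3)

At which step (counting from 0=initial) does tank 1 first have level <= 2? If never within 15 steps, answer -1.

Answer: -1

Derivation:
Step 1: flows [1->0,2->0,1=2,1->3] -> levels [2 8 9 10]
Step 2: flows [1->0,2->0,2->1,3->1] -> levels [4 9 7 9]
Step 3: flows [1->0,2->0,1->2,1=3] -> levels [6 7 7 9]
Step 4: flows [1->0,2->0,1=2,3->1] -> levels [8 7 6 8]
Step 5: flows [0->1,0->2,1->2,3->1] -> levels [6 8 8 7]
Step 6: flows [1->0,2->0,1=2,1->3] -> levels [8 6 7 8]
Step 7: flows [0->1,0->2,2->1,3->1] -> levels [6 9 7 7]
Step 8: flows [1->0,2->0,1->2,1->3] -> levels [8 6 7 8]
  -> period-2 cycle (repeats step 6); tank 1 never drops to <=2
Tank 1 never reaches <=2 within 15 steps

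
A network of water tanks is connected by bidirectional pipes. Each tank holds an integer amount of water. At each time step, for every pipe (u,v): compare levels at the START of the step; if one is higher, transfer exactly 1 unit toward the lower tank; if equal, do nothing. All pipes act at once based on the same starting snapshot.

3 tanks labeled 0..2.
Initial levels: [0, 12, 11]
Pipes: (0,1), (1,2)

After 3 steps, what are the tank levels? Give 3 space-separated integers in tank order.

Answer: 3 10 10

Derivation:
Step 1: flows [1->0,1->2] -> levels [1 10 12]
Step 2: flows [1->0,2->1] -> levels [2 10 11]
Step 3: flows [1->0,2->1] -> levels [3 10 10]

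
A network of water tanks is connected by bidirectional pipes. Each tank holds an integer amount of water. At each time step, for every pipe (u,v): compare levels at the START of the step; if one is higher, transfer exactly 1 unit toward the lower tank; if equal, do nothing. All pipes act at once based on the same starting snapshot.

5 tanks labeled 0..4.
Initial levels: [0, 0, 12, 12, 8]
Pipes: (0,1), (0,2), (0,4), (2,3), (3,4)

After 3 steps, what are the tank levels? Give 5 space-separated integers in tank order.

Step 1: flows [0=1,2->0,4->0,2=3,3->4] -> levels [2 0 11 11 8]
Step 2: flows [0->1,2->0,4->0,2=3,3->4] -> levels [3 1 10 10 8]
Step 3: flows [0->1,2->0,4->0,2=3,3->4] -> levels [4 2 9 9 8]

Answer: 4 2 9 9 8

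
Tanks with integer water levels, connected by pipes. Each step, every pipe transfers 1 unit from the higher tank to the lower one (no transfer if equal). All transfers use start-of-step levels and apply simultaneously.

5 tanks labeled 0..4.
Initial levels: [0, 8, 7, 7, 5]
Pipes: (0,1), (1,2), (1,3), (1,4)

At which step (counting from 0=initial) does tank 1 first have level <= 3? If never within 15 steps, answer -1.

Step 1: flows [1->0,1->2,1->3,1->4] -> levels [1 4 8 8 6]
Step 2: flows [1->0,2->1,3->1,4->1] -> levels [2 6 7 7 5]
Step 3: flows [1->0,2->1,3->1,1->4] -> levels [3 6 6 6 6]
Step 4: flows [1->0,1=2,1=3,1=4] -> levels [4 5 6 6 6]
Step 5: flows [1->0,2->1,3->1,4->1] -> levels [5 7 5 5 5]
Step 6: flows [1->0,1->2,1->3,1->4] -> levels [6 3 6 6 6]
Tank 1 first reaches <=3 at step 6

Answer: 6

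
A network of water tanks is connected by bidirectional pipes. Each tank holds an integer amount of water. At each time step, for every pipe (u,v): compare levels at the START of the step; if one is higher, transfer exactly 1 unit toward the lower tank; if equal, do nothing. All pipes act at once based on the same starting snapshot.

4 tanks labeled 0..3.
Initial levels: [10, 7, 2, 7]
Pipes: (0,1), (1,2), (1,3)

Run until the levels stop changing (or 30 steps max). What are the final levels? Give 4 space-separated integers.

Answer: 7 5 7 7

Derivation:
Step 1: flows [0->1,1->2,1=3] -> levels [9 7 3 7]
Step 2: flows [0->1,1->2,1=3] -> levels [8 7 4 7]
Step 3: flows [0->1,1->2,1=3] -> levels [7 7 5 7]
Step 4: flows [0=1,1->2,1=3] -> levels [7 6 6 7]
Step 5: flows [0->1,1=2,3->1] -> levels [6 8 6 6]
Step 6: flows [1->0,1->2,1->3] -> levels [7 5 7 7]
Step 7: flows [0->1,2->1,3->1] -> levels [6 8 6 6]
  -> period-2 cycle: step 7 state = step 5 state; never stabilizes
  -> state at step 30: (30-5) mod 2 = 1, same as step 6 -> [7 5 7 7]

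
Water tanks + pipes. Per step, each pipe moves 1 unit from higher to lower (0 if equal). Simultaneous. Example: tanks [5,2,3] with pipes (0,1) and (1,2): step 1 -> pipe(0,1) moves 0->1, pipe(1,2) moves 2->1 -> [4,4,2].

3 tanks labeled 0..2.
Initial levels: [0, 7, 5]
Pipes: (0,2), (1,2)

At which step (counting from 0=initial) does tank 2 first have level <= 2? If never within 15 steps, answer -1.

Answer: -1

Derivation:
Step 1: flows [2->0,1->2] -> levels [1 6 5]
Step 2: flows [2->0,1->2] -> levels [2 5 5]
Step 3: flows [2->0,1=2] -> levels [3 5 4]
Step 4: flows [2->0,1->2] -> levels [4 4 4]
Step 5: flows [0=2,1=2] -> levels [4 4 4]
  -> stable; tank 2 stays at 4 > 2
Tank 2 never reaches <=2 within 15 steps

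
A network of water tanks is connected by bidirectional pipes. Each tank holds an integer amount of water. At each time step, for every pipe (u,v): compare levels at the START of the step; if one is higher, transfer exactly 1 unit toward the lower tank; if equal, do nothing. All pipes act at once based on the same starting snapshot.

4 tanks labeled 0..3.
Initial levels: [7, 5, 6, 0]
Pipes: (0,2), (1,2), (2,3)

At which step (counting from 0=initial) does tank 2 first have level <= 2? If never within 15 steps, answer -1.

Answer: -1

Derivation:
Step 1: flows [0->2,2->1,2->3] -> levels [6 6 5 1]
Step 2: flows [0->2,1->2,2->3] -> levels [5 5 6 2]
Step 3: flows [2->0,2->1,2->3] -> levels [6 6 3 3]
Step 4: flows [0->2,1->2,2=3] -> levels [5 5 5 3]
Step 5: flows [0=2,1=2,2->3] -> levels [5 5 4 4]
Step 6: flows [0->2,1->2,2=3] -> levels [4 4 6 4]
Step 7: flows [2->0,2->1,2->3] -> levels [5 5 3 5]
Step 8: flows [0->2,1->2,3->2] -> levels [4 4 6 4]
  -> period-2 cycle (repeats step 6); tank 2 never drops to <=2
Tank 2 never reaches <=2 within 15 steps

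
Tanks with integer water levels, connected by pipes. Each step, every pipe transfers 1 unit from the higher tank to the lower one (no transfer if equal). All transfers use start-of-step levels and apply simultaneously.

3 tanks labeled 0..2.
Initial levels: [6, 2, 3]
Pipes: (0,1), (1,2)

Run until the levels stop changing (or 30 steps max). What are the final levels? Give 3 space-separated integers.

Answer: 3 5 3

Derivation:
Step 1: flows [0->1,2->1] -> levels [5 4 2]
Step 2: flows [0->1,1->2] -> levels [4 4 3]
Step 3: flows [0=1,1->2] -> levels [4 3 4]
Step 4: flows [0->1,2->1] -> levels [3 5 3]
Step 5: flows [1->0,1->2] -> levels [4 3 4]
  -> period-2 cycle: step 5 state = step 3 state; never stabilizes
  -> state at step 30: (30-3) mod 2 = 1, same as step 4 -> [3 5 3]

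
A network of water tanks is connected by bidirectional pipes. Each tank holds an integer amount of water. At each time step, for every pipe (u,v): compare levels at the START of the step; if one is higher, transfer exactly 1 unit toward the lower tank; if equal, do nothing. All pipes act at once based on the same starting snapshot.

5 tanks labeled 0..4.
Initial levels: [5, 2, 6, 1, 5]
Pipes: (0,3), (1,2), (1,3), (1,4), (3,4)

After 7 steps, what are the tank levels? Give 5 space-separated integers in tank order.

Step 1: flows [0->3,2->1,1->3,4->1,4->3] -> levels [4 3 5 4 3]
Step 2: flows [0=3,2->1,3->1,1=4,3->4] -> levels [4 5 4 2 4]
Step 3: flows [0->3,1->2,1->3,1->4,4->3] -> levels [3 2 5 5 4]
Step 4: flows [3->0,2->1,3->1,4->1,3->4] -> levels [4 5 4 2 4]
  -> period-2 cycle: step 4 state = step 2 state
  -> state at step 7: (7-2) mod 2 = 1, same as step 3 -> [3 2 5 5 4]

Answer: 3 2 5 5 4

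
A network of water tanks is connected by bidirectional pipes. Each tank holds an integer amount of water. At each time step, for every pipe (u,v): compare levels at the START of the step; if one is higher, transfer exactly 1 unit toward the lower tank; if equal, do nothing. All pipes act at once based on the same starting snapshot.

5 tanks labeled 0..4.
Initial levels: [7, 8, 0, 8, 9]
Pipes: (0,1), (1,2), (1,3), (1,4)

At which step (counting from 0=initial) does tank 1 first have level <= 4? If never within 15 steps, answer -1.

Answer: 7

Derivation:
Step 1: flows [1->0,1->2,1=3,4->1] -> levels [8 7 1 8 8]
Step 2: flows [0->1,1->2,3->1,4->1] -> levels [7 9 2 7 7]
Step 3: flows [1->0,1->2,1->3,1->4] -> levels [8 5 3 8 8]
Step 4: flows [0->1,1->2,3->1,4->1] -> levels [7 7 4 7 7]
Step 5: flows [0=1,1->2,1=3,1=4] -> levels [7 6 5 7 7]
Step 6: flows [0->1,1->2,3->1,4->1] -> levels [6 8 6 6 6]
Step 7: flows [1->0,1->2,1->3,1->4] -> levels [7 4 7 7 7]
Tank 1 first reaches <=4 at step 7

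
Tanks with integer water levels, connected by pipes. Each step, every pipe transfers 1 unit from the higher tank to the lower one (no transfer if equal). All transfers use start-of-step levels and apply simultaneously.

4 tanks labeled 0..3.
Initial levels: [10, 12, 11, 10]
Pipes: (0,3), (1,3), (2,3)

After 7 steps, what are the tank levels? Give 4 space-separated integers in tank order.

Step 1: flows [0=3,1->3,2->3] -> levels [10 11 10 12]
Step 2: flows [3->0,3->1,3->2] -> levels [11 12 11 9]
Step 3: flows [0->3,1->3,2->3] -> levels [10 11 10 12]
  -> period-2 cycle: step 3 state = step 1 state
  -> state at step 7: (7-1) mod 2 = 0, same as step 1 -> [10 11 10 12]

Answer: 10 11 10 12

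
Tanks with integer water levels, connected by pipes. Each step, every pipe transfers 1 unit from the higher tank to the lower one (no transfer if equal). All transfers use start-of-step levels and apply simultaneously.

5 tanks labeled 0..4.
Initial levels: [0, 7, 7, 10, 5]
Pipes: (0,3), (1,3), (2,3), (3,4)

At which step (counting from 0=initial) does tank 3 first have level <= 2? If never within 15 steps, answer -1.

Answer: -1

Derivation:
Step 1: flows [3->0,3->1,3->2,3->4] -> levels [1 8 8 6 6]
Step 2: flows [3->0,1->3,2->3,3=4] -> levels [2 7 7 7 6]
Step 3: flows [3->0,1=3,2=3,3->4] -> levels [3 7 7 5 7]
Step 4: flows [3->0,1->3,2->3,4->3] -> levels [4 6 6 7 6]
Step 5: flows [3->0,3->1,3->2,3->4] -> levels [5 7 7 3 7]
Step 6: flows [0->3,1->3,2->3,4->3] -> levels [4 6 6 7 6]
  -> period-2 cycle (repeats step 4); tank 3 never drops to <=2
Tank 3 never reaches <=2 within 15 steps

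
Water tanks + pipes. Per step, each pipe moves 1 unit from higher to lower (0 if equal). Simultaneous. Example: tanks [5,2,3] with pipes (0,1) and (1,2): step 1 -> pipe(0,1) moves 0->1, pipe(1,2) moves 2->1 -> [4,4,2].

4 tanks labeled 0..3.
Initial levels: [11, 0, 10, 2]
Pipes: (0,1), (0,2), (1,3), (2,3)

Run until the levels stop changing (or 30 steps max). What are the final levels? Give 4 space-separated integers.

Step 1: flows [0->1,0->2,3->1,2->3] -> levels [9 2 10 2]
Step 2: flows [0->1,2->0,1=3,2->3] -> levels [9 3 8 3]
Step 3: flows [0->1,0->2,1=3,2->3] -> levels [7 4 8 4]
Step 4: flows [0->1,2->0,1=3,2->3] -> levels [7 5 6 5]
Step 5: flows [0->1,0->2,1=3,2->3] -> levels [5 6 6 6]
Step 6: flows [1->0,2->0,1=3,2=3] -> levels [7 5 5 6]
Step 7: flows [0->1,0->2,3->1,3->2] -> levels [5 7 7 4]
Step 8: flows [1->0,2->0,1->3,2->3] -> levels [7 5 5 6]
  -> period-2 cycle: step 8 state = step 6 state; never stabilizes
  -> state at step 30: (30-6) mod 2 = 0, same as step 6 -> [7 5 5 6]

Answer: 7 5 5 6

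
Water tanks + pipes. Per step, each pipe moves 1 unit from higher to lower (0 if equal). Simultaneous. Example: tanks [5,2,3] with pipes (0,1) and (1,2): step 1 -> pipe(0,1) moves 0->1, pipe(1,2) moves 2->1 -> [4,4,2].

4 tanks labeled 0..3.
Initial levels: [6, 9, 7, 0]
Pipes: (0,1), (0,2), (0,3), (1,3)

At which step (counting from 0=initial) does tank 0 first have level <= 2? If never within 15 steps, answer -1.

Step 1: flows [1->0,2->0,0->3,1->3] -> levels [7 7 6 2]
Step 2: flows [0=1,0->2,0->3,1->3] -> levels [5 6 7 4]
Step 3: flows [1->0,2->0,0->3,1->3] -> levels [6 4 6 6]
Step 4: flows [0->1,0=2,0=3,3->1] -> levels [5 6 6 5]
Step 5: flows [1->0,2->0,0=3,1->3] -> levels [7 4 5 6]
Step 6: flows [0->1,0->2,0->3,3->1] -> levels [4 6 6 6]
Step 7: flows [1->0,2->0,3->0,1=3] -> levels [7 5 5 5]
Step 8: flows [0->1,0->2,0->3,1=3] -> levels [4 6 6 6]
  -> period-2 cycle (repeats step 6); tank 0 never drops to <=2
Tank 0 never reaches <=2 within 15 steps

Answer: -1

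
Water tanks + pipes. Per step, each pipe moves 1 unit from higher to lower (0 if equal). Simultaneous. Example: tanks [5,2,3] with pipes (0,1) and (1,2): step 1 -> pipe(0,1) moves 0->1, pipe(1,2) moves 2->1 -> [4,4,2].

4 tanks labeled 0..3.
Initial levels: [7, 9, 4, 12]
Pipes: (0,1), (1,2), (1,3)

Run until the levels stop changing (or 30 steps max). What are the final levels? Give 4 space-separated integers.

Answer: 8 8 8 8

Derivation:
Step 1: flows [1->0,1->2,3->1] -> levels [8 8 5 11]
Step 2: flows [0=1,1->2,3->1] -> levels [8 8 6 10]
Step 3: flows [0=1,1->2,3->1] -> levels [8 8 7 9]
Step 4: flows [0=1,1->2,3->1] -> levels [8 8 8 8]
Step 5: flows [0=1,1=2,1=3] -> levels [8 8 8 8]
  -> stable (no change)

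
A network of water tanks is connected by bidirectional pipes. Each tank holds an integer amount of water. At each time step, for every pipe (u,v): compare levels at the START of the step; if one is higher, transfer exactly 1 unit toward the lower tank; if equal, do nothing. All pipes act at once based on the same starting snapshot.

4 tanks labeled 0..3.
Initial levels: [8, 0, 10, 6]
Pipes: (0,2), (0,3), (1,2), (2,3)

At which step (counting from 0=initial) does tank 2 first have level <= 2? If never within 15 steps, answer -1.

Answer: -1

Derivation:
Step 1: flows [2->0,0->3,2->1,2->3] -> levels [8 1 7 8]
Step 2: flows [0->2,0=3,2->1,3->2] -> levels [7 2 8 7]
Step 3: flows [2->0,0=3,2->1,2->3] -> levels [8 3 5 8]
Step 4: flows [0->2,0=3,2->1,3->2] -> levels [7 4 6 7]
Step 5: flows [0->2,0=3,2->1,3->2] -> levels [6 5 7 6]
Step 6: flows [2->0,0=3,2->1,2->3] -> levels [7 6 4 7]
Step 7: flows [0->2,0=3,1->2,3->2] -> levels [6 5 7 6]
  -> period-2 cycle (repeats step 5); tank 2 never drops to <=2
Tank 2 never reaches <=2 within 15 steps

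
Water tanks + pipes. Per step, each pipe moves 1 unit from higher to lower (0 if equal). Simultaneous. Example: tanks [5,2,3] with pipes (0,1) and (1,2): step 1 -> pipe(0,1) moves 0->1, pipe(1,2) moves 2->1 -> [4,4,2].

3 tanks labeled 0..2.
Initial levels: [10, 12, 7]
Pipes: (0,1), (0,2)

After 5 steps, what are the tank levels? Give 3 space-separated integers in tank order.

Answer: 9 10 10

Derivation:
Step 1: flows [1->0,0->2] -> levels [10 11 8]
Step 2: flows [1->0,0->2] -> levels [10 10 9]
Step 3: flows [0=1,0->2] -> levels [9 10 10]
Step 4: flows [1->0,2->0] -> levels [11 9 9]
Step 5: flows [0->1,0->2] -> levels [9 10 10]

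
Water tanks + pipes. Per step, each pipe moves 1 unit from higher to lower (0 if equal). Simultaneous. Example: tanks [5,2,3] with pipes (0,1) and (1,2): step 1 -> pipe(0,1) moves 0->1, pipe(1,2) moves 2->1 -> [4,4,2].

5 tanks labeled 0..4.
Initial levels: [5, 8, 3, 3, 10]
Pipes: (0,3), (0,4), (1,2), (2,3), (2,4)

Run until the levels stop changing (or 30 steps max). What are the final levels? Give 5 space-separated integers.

Step 1: flows [0->3,4->0,1->2,2=3,4->2] -> levels [5 7 5 4 8]
Step 2: flows [0->3,4->0,1->2,2->3,4->2] -> levels [5 6 6 6 6]
Step 3: flows [3->0,4->0,1=2,2=3,2=4] -> levels [7 6 6 5 5]
Step 4: flows [0->3,0->4,1=2,2->3,2->4] -> levels [5 6 4 7 7]
Step 5: flows [3->0,4->0,1->2,3->2,4->2] -> levels [7 5 7 5 5]
Step 6: flows [0->3,0->4,2->1,2->3,2->4] -> levels [5 6 4 7 7]
  -> period-2 cycle: step 6 state = step 4 state; never stabilizes
  -> state at step 30: (30-4) mod 2 = 0, same as step 4 -> [5 6 4 7 7]

Answer: 5 6 4 7 7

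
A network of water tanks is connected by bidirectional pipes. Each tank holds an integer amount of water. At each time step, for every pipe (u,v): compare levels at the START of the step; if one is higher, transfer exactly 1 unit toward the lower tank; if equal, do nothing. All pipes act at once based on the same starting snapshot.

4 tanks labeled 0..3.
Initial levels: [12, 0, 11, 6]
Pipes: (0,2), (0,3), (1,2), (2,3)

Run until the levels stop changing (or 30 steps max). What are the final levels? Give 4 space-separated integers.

Answer: 8 8 5 8

Derivation:
Step 1: flows [0->2,0->3,2->1,2->3] -> levels [10 1 10 8]
Step 2: flows [0=2,0->3,2->1,2->3] -> levels [9 2 8 10]
Step 3: flows [0->2,3->0,2->1,3->2] -> levels [9 3 9 8]
Step 4: flows [0=2,0->3,2->1,2->3] -> levels [8 4 7 10]
Step 5: flows [0->2,3->0,2->1,3->2] -> levels [8 5 8 8]
Step 6: flows [0=2,0=3,2->1,2=3] -> levels [8 6 7 8]
Step 7: flows [0->2,0=3,2->1,3->2] -> levels [7 7 8 7]
Step 8: flows [2->0,0=3,2->1,2->3] -> levels [8 8 5 8]
Step 9: flows [0->2,0=3,1->2,3->2] -> levels [7 7 8 7]
  -> period-2 cycle: step 9 state = step 7 state; never stabilizes
  -> state at step 30: (30-7) mod 2 = 1, same as step 8 -> [8 8 5 8]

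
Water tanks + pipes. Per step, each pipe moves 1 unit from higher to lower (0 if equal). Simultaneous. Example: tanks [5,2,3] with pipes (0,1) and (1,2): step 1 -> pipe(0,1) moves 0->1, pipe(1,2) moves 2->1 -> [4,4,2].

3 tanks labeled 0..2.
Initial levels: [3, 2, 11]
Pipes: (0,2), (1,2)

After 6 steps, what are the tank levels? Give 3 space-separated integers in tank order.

Step 1: flows [2->0,2->1] -> levels [4 3 9]
Step 2: flows [2->0,2->1] -> levels [5 4 7]
Step 3: flows [2->0,2->1] -> levels [6 5 5]
Step 4: flows [0->2,1=2] -> levels [5 5 6]
Step 5: flows [2->0,2->1] -> levels [6 6 4]
Step 6: flows [0->2,1->2] -> levels [5 5 6]

Answer: 5 5 6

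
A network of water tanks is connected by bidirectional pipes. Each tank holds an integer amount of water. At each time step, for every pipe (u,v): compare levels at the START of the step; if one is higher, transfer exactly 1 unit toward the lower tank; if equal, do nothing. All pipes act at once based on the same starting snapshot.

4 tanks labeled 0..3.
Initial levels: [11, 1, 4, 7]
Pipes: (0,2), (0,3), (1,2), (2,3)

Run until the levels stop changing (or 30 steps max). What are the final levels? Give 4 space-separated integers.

Step 1: flows [0->2,0->3,2->1,3->2] -> levels [9 2 5 7]
Step 2: flows [0->2,0->3,2->1,3->2] -> levels [7 3 6 7]
Step 3: flows [0->2,0=3,2->1,3->2] -> levels [6 4 7 6]
Step 4: flows [2->0,0=3,2->1,2->3] -> levels [7 5 4 7]
Step 5: flows [0->2,0=3,1->2,3->2] -> levels [6 4 7 6]
  -> period-2 cycle: step 5 state = step 3 state; never stabilizes
  -> state at step 30: (30-3) mod 2 = 1, same as step 4 -> [7 5 4 7]

Answer: 7 5 4 7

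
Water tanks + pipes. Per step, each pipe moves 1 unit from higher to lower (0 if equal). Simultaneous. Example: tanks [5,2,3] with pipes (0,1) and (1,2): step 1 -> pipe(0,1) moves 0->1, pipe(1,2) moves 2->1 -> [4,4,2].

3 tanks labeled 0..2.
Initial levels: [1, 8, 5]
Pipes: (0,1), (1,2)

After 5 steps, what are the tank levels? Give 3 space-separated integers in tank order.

Answer: 4 6 4

Derivation:
Step 1: flows [1->0,1->2] -> levels [2 6 6]
Step 2: flows [1->0,1=2] -> levels [3 5 6]
Step 3: flows [1->0,2->1] -> levels [4 5 5]
Step 4: flows [1->0,1=2] -> levels [5 4 5]
Step 5: flows [0->1,2->1] -> levels [4 6 4]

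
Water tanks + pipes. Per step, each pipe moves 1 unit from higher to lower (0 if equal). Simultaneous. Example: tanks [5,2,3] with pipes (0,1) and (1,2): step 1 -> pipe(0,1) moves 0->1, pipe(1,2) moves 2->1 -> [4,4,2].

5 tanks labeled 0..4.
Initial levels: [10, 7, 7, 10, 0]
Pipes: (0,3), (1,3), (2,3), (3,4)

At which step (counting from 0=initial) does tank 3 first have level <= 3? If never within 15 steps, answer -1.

Answer: -1

Derivation:
Step 1: flows [0=3,3->1,3->2,3->4] -> levels [10 8 8 7 1]
Step 2: flows [0->3,1->3,2->3,3->4] -> levels [9 7 7 9 2]
Step 3: flows [0=3,3->1,3->2,3->4] -> levels [9 8 8 6 3]
Step 4: flows [0->3,1->3,2->3,3->4] -> levels [8 7 7 8 4]
Step 5: flows [0=3,3->1,3->2,3->4] -> levels [8 8 8 5 5]
Step 6: flows [0->3,1->3,2->3,3=4] -> levels [7 7 7 8 5]
Step 7: flows [3->0,3->1,3->2,3->4] -> levels [8 8 8 4 6]
Step 8: flows [0->3,1->3,2->3,4->3] -> levels [7 7 7 8 5]
  -> period-2 cycle (repeats step 6); tank 3 never drops to <=3
Tank 3 never reaches <=3 within 15 steps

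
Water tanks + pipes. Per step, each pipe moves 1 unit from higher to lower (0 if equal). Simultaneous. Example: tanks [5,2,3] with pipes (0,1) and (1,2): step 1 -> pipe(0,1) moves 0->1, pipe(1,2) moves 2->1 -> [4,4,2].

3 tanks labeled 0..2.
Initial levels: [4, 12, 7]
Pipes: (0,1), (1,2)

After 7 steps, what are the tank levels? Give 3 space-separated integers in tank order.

Step 1: flows [1->0,1->2] -> levels [5 10 8]
Step 2: flows [1->0,1->2] -> levels [6 8 9]
Step 3: flows [1->0,2->1] -> levels [7 8 8]
Step 4: flows [1->0,1=2] -> levels [8 7 8]
Step 5: flows [0->1,2->1] -> levels [7 9 7]
Step 6: flows [1->0,1->2] -> levels [8 7 8]
  -> period-2 cycle: step 6 state = step 4 state
  -> state at step 7: (7-4) mod 2 = 1, same as step 5 -> [7 9 7]

Answer: 7 9 7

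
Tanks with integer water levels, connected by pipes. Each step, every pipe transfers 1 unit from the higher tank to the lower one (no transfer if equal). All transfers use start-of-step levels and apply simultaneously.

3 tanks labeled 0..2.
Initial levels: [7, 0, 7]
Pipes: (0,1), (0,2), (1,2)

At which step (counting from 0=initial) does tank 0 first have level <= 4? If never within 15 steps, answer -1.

Answer: 3

Derivation:
Step 1: flows [0->1,0=2,2->1] -> levels [6 2 6]
Step 2: flows [0->1,0=2,2->1] -> levels [5 4 5]
Step 3: flows [0->1,0=2,2->1] -> levels [4 6 4]
Tank 0 first reaches <=4 at step 3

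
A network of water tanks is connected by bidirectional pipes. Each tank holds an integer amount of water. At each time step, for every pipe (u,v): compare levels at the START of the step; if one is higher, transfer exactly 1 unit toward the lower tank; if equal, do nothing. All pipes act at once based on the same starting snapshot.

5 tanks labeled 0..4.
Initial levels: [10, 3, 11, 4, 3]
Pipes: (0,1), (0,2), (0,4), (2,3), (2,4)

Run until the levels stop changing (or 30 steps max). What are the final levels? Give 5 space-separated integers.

Step 1: flows [0->1,2->0,0->4,2->3,2->4] -> levels [9 4 8 5 5]
Step 2: flows [0->1,0->2,0->4,2->3,2->4] -> levels [6 5 7 6 7]
Step 3: flows [0->1,2->0,4->0,2->3,2=4] -> levels [7 6 5 7 6]
Step 4: flows [0->1,0->2,0->4,3->2,4->2] -> levels [4 7 8 6 6]
Step 5: flows [1->0,2->0,4->0,2->3,2->4] -> levels [7 6 5 7 6]
  -> period-2 cycle: step 5 state = step 3 state; never stabilizes
  -> state at step 30: (30-3) mod 2 = 1, same as step 4 -> [4 7 8 6 6]

Answer: 4 7 8 6 6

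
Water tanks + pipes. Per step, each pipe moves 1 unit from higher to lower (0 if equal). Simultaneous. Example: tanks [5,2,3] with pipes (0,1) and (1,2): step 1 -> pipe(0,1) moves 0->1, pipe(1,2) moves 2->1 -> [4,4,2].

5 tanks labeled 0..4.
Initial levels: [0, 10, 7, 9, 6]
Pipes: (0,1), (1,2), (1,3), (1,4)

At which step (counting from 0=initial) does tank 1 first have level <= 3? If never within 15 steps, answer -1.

Answer: -1

Derivation:
Step 1: flows [1->0,1->2,1->3,1->4] -> levels [1 6 8 10 7]
Step 2: flows [1->0,2->1,3->1,4->1] -> levels [2 8 7 9 6]
Step 3: flows [1->0,1->2,3->1,1->4] -> levels [3 6 8 8 7]
Step 4: flows [1->0,2->1,3->1,4->1] -> levels [4 8 7 7 6]
Step 5: flows [1->0,1->2,1->3,1->4] -> levels [5 4 8 8 7]
Step 6: flows [0->1,2->1,3->1,4->1] -> levels [4 8 7 7 6]
  -> period-2 cycle (repeats step 4); tank 1 never drops to <=3
Tank 1 never reaches <=3 within 15 steps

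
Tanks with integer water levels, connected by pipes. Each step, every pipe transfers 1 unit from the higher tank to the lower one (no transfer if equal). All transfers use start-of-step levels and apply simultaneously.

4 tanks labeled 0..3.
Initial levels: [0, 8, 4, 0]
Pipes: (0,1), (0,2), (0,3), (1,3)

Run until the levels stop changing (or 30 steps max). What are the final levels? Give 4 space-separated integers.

Answer: 3 4 3 2

Derivation:
Step 1: flows [1->0,2->0,0=3,1->3] -> levels [2 6 3 1]
Step 2: flows [1->0,2->0,0->3,1->3] -> levels [3 4 2 3]
Step 3: flows [1->0,0->2,0=3,1->3] -> levels [3 2 3 4]
Step 4: flows [0->1,0=2,3->0,3->1] -> levels [3 4 3 2]
Step 5: flows [1->0,0=2,0->3,1->3] -> levels [3 2 3 4]
  -> period-2 cycle: step 5 state = step 3 state; never stabilizes
  -> state at step 30: (30-3) mod 2 = 1, same as step 4 -> [3 4 3 2]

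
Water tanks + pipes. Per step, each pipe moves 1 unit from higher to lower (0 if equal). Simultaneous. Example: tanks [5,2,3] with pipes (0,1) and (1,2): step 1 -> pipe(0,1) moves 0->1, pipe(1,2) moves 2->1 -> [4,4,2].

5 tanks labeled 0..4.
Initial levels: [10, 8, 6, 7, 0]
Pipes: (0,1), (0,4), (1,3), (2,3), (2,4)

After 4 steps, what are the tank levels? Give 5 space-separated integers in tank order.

Answer: 7 5 6 7 6

Derivation:
Step 1: flows [0->1,0->4,1->3,3->2,2->4] -> levels [8 8 6 7 2]
Step 2: flows [0=1,0->4,1->3,3->2,2->4] -> levels [7 7 6 7 4]
Step 3: flows [0=1,0->4,1=3,3->2,2->4] -> levels [6 7 6 6 6]
Step 4: flows [1->0,0=4,1->3,2=3,2=4] -> levels [7 5 6 7 6]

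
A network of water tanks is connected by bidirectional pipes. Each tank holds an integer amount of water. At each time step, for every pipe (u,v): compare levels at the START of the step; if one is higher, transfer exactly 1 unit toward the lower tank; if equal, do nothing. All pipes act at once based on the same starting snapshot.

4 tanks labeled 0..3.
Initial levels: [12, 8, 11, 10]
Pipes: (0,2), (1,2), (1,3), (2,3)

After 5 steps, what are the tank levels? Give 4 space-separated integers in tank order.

Step 1: flows [0->2,2->1,3->1,2->3] -> levels [11 10 10 10]
Step 2: flows [0->2,1=2,1=3,2=3] -> levels [10 10 11 10]
Step 3: flows [2->0,2->1,1=3,2->3] -> levels [11 11 8 11]
Step 4: flows [0->2,1->2,1=3,3->2] -> levels [10 10 11 10]
  -> period-2 cycle: step 4 state = step 2 state
  -> state at step 5: (5-2) mod 2 = 1, same as step 3 -> [11 11 8 11]

Answer: 11 11 8 11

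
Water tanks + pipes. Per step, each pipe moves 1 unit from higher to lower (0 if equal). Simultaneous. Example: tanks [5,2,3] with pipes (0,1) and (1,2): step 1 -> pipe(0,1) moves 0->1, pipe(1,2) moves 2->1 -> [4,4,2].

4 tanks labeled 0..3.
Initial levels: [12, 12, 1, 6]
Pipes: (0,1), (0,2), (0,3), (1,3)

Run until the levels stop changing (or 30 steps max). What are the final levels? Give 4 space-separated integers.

Answer: 9 7 7 8

Derivation:
Step 1: flows [0=1,0->2,0->3,1->3] -> levels [10 11 2 8]
Step 2: flows [1->0,0->2,0->3,1->3] -> levels [9 9 3 10]
Step 3: flows [0=1,0->2,3->0,3->1] -> levels [9 10 4 8]
Step 4: flows [1->0,0->2,0->3,1->3] -> levels [8 8 5 10]
Step 5: flows [0=1,0->2,3->0,3->1] -> levels [8 9 6 8]
Step 6: flows [1->0,0->2,0=3,1->3] -> levels [8 7 7 9]
Step 7: flows [0->1,0->2,3->0,3->1] -> levels [7 9 8 7]
Step 8: flows [1->0,2->0,0=3,1->3] -> levels [9 7 7 8]
Step 9: flows [0->1,0->2,0->3,3->1] -> levels [6 9 8 8]
Step 10: flows [1->0,2->0,3->0,1->3] -> levels [9 7 7 8]
  -> period-2 cycle: step 10 state = step 8 state; never stabilizes
  -> state at step 30: (30-8) mod 2 = 0, same as step 8 -> [9 7 7 8]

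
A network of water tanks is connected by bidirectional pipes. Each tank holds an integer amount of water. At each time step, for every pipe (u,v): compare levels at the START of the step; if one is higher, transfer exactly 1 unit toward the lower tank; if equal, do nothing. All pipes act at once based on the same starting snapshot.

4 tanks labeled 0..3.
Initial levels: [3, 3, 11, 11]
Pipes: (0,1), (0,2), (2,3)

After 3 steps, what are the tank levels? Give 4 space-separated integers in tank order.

Step 1: flows [0=1,2->0,2=3] -> levels [4 3 10 11]
Step 2: flows [0->1,2->0,3->2] -> levels [4 4 10 10]
Step 3: flows [0=1,2->0,2=3] -> levels [5 4 9 10]

Answer: 5 4 9 10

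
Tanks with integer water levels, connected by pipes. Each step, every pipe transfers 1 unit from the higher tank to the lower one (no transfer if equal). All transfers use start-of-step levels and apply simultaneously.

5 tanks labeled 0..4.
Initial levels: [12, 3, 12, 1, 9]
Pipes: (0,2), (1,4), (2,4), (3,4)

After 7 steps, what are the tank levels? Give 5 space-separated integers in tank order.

Step 1: flows [0=2,4->1,2->4,4->3] -> levels [12 4 11 2 8]
Step 2: flows [0->2,4->1,2->4,4->3] -> levels [11 5 11 3 7]
Step 3: flows [0=2,4->1,2->4,4->3] -> levels [11 6 10 4 6]
Step 4: flows [0->2,1=4,2->4,4->3] -> levels [10 6 10 5 6]
Step 5: flows [0=2,1=4,2->4,4->3] -> levels [10 6 9 6 6]
Step 6: flows [0->2,1=4,2->4,3=4] -> levels [9 6 9 6 7]
Step 7: flows [0=2,4->1,2->4,4->3] -> levels [9 7 8 7 6]

Answer: 9 7 8 7 6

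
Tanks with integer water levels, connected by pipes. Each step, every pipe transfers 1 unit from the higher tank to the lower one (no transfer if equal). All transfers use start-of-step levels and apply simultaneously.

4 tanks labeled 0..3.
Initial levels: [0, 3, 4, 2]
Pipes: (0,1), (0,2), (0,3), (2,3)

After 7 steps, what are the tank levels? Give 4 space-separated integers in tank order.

Answer: 3 2 2 2

Derivation:
Step 1: flows [1->0,2->0,3->0,2->3] -> levels [3 2 2 2]
Step 2: flows [0->1,0->2,0->3,2=3] -> levels [0 3 3 3]
Step 3: flows [1->0,2->0,3->0,2=3] -> levels [3 2 2 2]
  -> period-2 cycle: step 3 state = step 1 state
  -> state at step 7: (7-1) mod 2 = 0, same as step 1 -> [3 2 2 2]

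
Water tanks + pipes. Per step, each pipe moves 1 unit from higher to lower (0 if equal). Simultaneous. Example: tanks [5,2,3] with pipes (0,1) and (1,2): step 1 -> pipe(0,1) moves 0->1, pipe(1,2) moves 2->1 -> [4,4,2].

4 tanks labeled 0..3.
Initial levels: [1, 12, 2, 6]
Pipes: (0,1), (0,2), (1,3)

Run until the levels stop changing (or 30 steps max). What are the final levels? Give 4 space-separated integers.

Answer: 4 6 6 5

Derivation:
Step 1: flows [1->0,2->0,1->3] -> levels [3 10 1 7]
Step 2: flows [1->0,0->2,1->3] -> levels [3 8 2 8]
Step 3: flows [1->0,0->2,1=3] -> levels [3 7 3 8]
Step 4: flows [1->0,0=2,3->1] -> levels [4 7 3 7]
Step 5: flows [1->0,0->2,1=3] -> levels [4 6 4 7]
Step 6: flows [1->0,0=2,3->1] -> levels [5 6 4 6]
Step 7: flows [1->0,0->2,1=3] -> levels [5 5 5 6]
Step 8: flows [0=1,0=2,3->1] -> levels [5 6 5 5]
Step 9: flows [1->0,0=2,1->3] -> levels [6 4 5 6]
Step 10: flows [0->1,0->2,3->1] -> levels [4 6 6 5]
Step 11: flows [1->0,2->0,1->3] -> levels [6 4 5 6]
  -> period-2 cycle: step 11 state = step 9 state; never stabilizes
  -> state at step 30: (30-9) mod 2 = 1, same as step 10 -> [4 6 6 5]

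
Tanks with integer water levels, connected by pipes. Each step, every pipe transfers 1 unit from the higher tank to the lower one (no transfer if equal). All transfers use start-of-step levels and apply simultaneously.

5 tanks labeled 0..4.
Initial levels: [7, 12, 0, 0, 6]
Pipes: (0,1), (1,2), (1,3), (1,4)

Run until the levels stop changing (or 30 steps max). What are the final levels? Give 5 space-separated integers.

Answer: 5 5 5 5 5

Derivation:
Step 1: flows [1->0,1->2,1->3,1->4] -> levels [8 8 1 1 7]
Step 2: flows [0=1,1->2,1->3,1->4] -> levels [8 5 2 2 8]
Step 3: flows [0->1,1->2,1->3,4->1] -> levels [7 5 3 3 7]
Step 4: flows [0->1,1->2,1->3,4->1] -> levels [6 5 4 4 6]
Step 5: flows [0->1,1->2,1->3,4->1] -> levels [5 5 5 5 5]
Step 6: flows [0=1,1=2,1=3,1=4] -> levels [5 5 5 5 5]
  -> stable (no change)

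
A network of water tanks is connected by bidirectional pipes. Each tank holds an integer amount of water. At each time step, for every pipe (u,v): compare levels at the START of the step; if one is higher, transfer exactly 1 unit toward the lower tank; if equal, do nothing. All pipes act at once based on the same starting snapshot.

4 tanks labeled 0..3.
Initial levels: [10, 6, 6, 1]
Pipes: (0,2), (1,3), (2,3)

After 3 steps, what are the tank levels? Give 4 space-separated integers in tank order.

Step 1: flows [0->2,1->3,2->3] -> levels [9 5 6 3]
Step 2: flows [0->2,1->3,2->3] -> levels [8 4 6 5]
Step 3: flows [0->2,3->1,2->3] -> levels [7 5 6 5]

Answer: 7 5 6 5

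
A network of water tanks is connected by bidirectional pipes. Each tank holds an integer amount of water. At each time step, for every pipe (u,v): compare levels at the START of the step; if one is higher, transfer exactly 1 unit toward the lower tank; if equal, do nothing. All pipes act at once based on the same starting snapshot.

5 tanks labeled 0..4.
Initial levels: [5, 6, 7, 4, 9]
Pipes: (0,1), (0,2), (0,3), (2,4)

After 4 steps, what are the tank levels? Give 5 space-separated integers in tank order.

Answer: 5 6 8 6 6

Derivation:
Step 1: flows [1->0,2->0,0->3,4->2] -> levels [6 5 7 5 8]
Step 2: flows [0->1,2->0,0->3,4->2] -> levels [5 6 7 6 7]
Step 3: flows [1->0,2->0,3->0,2=4] -> levels [8 5 6 5 7]
Step 4: flows [0->1,0->2,0->3,4->2] -> levels [5 6 8 6 6]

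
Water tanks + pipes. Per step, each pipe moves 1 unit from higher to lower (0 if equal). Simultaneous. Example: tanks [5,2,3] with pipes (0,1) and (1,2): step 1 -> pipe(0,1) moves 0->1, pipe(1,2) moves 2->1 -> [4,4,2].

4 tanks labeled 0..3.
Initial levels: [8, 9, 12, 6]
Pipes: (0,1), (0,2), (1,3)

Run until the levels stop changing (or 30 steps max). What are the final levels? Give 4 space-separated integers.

Step 1: flows [1->0,2->0,1->3] -> levels [10 7 11 7]
Step 2: flows [0->1,2->0,1=3] -> levels [10 8 10 7]
Step 3: flows [0->1,0=2,1->3] -> levels [9 8 10 8]
Step 4: flows [0->1,2->0,1=3] -> levels [9 9 9 8]
Step 5: flows [0=1,0=2,1->3] -> levels [9 8 9 9]
Step 6: flows [0->1,0=2,3->1] -> levels [8 10 9 8]
Step 7: flows [1->0,2->0,1->3] -> levels [10 8 8 9]
Step 8: flows [0->1,0->2,3->1] -> levels [8 10 9 8]
  -> period-2 cycle: step 8 state = step 6 state; never stabilizes
  -> state at step 30: (30-6) mod 2 = 0, same as step 6 -> [8 10 9 8]

Answer: 8 10 9 8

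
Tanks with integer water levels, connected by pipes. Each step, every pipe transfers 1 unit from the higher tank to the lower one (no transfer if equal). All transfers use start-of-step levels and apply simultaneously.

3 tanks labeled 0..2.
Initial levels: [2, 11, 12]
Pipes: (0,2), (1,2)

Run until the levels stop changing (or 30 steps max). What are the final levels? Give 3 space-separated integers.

Answer: 9 9 7

Derivation:
Step 1: flows [2->0,2->1] -> levels [3 12 10]
Step 2: flows [2->0,1->2] -> levels [4 11 10]
Step 3: flows [2->0,1->2] -> levels [5 10 10]
Step 4: flows [2->0,1=2] -> levels [6 10 9]
Step 5: flows [2->0,1->2] -> levels [7 9 9]
Step 6: flows [2->0,1=2] -> levels [8 9 8]
Step 7: flows [0=2,1->2] -> levels [8 8 9]
Step 8: flows [2->0,2->1] -> levels [9 9 7]
Step 9: flows [0->2,1->2] -> levels [8 8 9]
  -> period-2 cycle: step 9 state = step 7 state; never stabilizes
  -> state at step 30: (30-7) mod 2 = 1, same as step 8 -> [9 9 7]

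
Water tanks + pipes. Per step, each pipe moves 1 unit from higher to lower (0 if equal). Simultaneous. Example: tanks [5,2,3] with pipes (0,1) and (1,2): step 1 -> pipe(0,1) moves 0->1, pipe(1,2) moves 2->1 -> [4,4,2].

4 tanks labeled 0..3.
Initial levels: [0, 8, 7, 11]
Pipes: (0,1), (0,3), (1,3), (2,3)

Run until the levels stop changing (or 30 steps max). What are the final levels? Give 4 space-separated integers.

Answer: 7 7 7 5

Derivation:
Step 1: flows [1->0,3->0,3->1,3->2] -> levels [2 8 8 8]
Step 2: flows [1->0,3->0,1=3,2=3] -> levels [4 7 8 7]
Step 3: flows [1->0,3->0,1=3,2->3] -> levels [6 6 7 7]
Step 4: flows [0=1,3->0,3->1,2=3] -> levels [7 7 7 5]
Step 5: flows [0=1,0->3,1->3,2->3] -> levels [6 6 6 8]
Step 6: flows [0=1,3->0,3->1,3->2] -> levels [7 7 7 5]
  -> period-2 cycle: step 6 state = step 4 state; never stabilizes
  -> state at step 30: (30-4) mod 2 = 0, same as step 4 -> [7 7 7 5]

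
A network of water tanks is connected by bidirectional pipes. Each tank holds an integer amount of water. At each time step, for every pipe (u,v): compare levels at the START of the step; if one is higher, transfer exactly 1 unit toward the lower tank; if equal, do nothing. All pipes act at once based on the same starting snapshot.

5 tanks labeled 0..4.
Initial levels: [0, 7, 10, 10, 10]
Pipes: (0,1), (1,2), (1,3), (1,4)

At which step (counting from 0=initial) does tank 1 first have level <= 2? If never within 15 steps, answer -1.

Answer: -1

Derivation:
Step 1: flows [1->0,2->1,3->1,4->1] -> levels [1 9 9 9 9]
Step 2: flows [1->0,1=2,1=3,1=4] -> levels [2 8 9 9 9]
Step 3: flows [1->0,2->1,3->1,4->1] -> levels [3 10 8 8 8]
Step 4: flows [1->0,1->2,1->3,1->4] -> levels [4 6 9 9 9]
Step 5: flows [1->0,2->1,3->1,4->1] -> levels [5 8 8 8 8]
Step 6: flows [1->0,1=2,1=3,1=4] -> levels [6 7 8 8 8]
Step 7: flows [1->0,2->1,3->1,4->1] -> levels [7 9 7 7 7]
Step 8: flows [1->0,1->2,1->3,1->4] -> levels [8 5 8 8 8]
Step 9: flows [0->1,2->1,3->1,4->1] -> levels [7 9 7 7 7]
  -> period-2 cycle (repeats step 7); tank 1 never drops to <=2
Tank 1 never reaches <=2 within 15 steps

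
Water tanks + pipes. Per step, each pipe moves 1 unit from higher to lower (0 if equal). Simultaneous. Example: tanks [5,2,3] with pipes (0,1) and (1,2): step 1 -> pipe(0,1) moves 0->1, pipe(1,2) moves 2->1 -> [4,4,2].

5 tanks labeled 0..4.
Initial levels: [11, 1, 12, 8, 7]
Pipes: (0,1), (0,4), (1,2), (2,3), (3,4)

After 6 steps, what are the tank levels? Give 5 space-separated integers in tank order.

Answer: 8 8 7 9 7

Derivation:
Step 1: flows [0->1,0->4,2->1,2->3,3->4] -> levels [9 3 10 8 9]
Step 2: flows [0->1,0=4,2->1,2->3,4->3] -> levels [8 5 8 10 8]
Step 3: flows [0->1,0=4,2->1,3->2,3->4] -> levels [7 7 8 8 9]
Step 4: flows [0=1,4->0,2->1,2=3,4->3] -> levels [8 8 7 9 7]
Step 5: flows [0=1,0->4,1->2,3->2,3->4] -> levels [7 7 9 7 9]
Step 6: flows [0=1,4->0,2->1,2->3,4->3] -> levels [8 8 7 9 7]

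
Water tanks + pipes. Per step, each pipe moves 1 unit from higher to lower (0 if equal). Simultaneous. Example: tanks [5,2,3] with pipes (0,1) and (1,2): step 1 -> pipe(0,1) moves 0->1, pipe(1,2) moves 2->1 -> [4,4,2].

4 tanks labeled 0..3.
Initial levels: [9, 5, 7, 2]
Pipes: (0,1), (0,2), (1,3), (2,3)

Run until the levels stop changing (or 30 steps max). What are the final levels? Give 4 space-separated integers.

Answer: 7 5 4 7

Derivation:
Step 1: flows [0->1,0->2,1->3,2->3] -> levels [7 5 7 4]
Step 2: flows [0->1,0=2,1->3,2->3] -> levels [6 5 6 6]
Step 3: flows [0->1,0=2,3->1,2=3] -> levels [5 7 6 5]
Step 4: flows [1->0,2->0,1->3,2->3] -> levels [7 5 4 7]
Step 5: flows [0->1,0->2,3->1,3->2] -> levels [5 7 6 5]
  -> period-2 cycle: step 5 state = step 3 state; never stabilizes
  -> state at step 30: (30-3) mod 2 = 1, same as step 4 -> [7 5 4 7]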